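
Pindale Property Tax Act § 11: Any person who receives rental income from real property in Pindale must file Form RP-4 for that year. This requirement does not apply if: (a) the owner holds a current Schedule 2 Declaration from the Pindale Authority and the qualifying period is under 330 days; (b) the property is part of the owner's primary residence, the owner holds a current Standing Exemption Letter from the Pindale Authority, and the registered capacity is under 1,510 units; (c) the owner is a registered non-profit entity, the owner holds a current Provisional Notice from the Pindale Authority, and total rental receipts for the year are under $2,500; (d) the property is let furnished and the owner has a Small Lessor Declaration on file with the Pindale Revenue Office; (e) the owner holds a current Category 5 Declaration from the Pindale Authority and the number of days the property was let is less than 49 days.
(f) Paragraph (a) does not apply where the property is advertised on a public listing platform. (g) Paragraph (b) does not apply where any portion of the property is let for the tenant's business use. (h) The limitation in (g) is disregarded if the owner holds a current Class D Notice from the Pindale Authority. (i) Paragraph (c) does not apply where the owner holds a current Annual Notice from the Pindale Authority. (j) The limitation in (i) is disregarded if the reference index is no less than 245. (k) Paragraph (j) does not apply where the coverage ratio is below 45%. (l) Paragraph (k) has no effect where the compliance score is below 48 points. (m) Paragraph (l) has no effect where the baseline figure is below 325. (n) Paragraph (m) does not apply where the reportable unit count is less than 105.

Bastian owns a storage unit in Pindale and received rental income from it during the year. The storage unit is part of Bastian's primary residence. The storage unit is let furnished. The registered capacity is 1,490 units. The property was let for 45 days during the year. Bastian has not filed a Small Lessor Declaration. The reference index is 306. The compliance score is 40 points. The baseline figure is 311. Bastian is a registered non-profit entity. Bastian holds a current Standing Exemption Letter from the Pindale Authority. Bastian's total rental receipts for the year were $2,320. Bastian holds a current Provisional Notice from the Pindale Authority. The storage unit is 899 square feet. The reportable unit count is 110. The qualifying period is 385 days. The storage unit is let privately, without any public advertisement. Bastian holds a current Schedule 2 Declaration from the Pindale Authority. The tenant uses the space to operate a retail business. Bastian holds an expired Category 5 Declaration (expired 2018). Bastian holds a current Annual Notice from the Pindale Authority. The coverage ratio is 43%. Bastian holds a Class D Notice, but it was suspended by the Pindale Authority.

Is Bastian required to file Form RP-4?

Yes — Bastian must file Form RP-4.

Exception (a) fails — the qualifying period is 385 days, not under 330 days.
Exception (b)'s conditions are all satisfied: the storage unit is part of the primary residence; a current Standing Exemption Letter is held; the registered capacity is 1,490 units, under the 1,510 units limit. Turning to paragraphs (g)–(h): (g) operates against (b): the space is let for business use. (h), which would lift (g), is not engaged — there is no Class D Notice in force. Exception (b) does not apply.
All of (c)'s requirements are met (Bastian is a registered non-profit; a current Provisional Notice is held; total rental receipts for the year are $2,320, under the $2,500 limit). But applying paragraphs (i)–(n): (i) is engaged — a current Annual Notice is held. (j) would limit (i) — the reference index is 306, meeting the 245 threshold — but (k) sets (j) aside: (k) is engaged — the coverage ratio is 43%, below the 45% limit. (l) is triggered (the compliance score is 40 points, below the 48 points limit), but is set aside by (m): (m) applies — the baseline figure is 311, below the 325 limit. (n), which would lift (m), is inapplicable — the reportable unit count is 110, not less than 105. Exception (c) does not apply.
Exception (d) requires that the owner has a Small Lessor Declaration on file with the Pindale Revenue Office; but no Small Lessor Declaration is on file, so (d) is unavailable.
Exception (e) fails — no current Category 5 Declaration is held.
No exception applies. The general rule governs.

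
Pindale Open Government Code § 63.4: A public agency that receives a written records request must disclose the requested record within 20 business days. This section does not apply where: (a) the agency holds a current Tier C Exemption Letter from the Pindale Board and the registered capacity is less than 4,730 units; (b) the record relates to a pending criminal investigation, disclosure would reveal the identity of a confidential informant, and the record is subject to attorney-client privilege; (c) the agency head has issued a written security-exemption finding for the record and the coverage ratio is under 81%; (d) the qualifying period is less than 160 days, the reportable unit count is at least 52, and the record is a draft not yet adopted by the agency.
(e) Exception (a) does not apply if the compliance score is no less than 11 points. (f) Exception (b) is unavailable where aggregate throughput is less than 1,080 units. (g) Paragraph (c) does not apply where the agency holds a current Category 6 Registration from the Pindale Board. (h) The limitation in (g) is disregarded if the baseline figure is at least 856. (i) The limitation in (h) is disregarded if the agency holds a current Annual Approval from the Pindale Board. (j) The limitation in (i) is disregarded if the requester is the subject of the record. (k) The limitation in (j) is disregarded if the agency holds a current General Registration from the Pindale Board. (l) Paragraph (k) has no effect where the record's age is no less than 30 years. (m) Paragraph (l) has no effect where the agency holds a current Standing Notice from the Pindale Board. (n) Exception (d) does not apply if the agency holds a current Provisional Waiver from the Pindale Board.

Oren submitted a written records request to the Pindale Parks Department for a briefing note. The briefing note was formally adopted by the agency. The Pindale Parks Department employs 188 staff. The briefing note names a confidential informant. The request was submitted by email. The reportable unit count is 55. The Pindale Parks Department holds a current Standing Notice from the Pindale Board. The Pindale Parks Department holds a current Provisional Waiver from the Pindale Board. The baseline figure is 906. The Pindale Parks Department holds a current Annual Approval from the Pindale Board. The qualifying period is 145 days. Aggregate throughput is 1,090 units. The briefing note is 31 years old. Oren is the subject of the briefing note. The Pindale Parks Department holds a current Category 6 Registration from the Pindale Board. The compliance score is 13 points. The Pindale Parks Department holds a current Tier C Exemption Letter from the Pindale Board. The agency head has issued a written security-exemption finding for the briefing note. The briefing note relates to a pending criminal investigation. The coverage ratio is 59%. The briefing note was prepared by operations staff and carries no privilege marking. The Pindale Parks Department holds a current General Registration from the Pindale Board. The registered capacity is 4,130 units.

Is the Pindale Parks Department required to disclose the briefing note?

Yes — the Pindale Parks Department must disclose the briefing note.

All of (a)'s requirements are met (a current Tier C Exemption Letter is held; the registered capacity is 4,130 units, less than the 4,730 units limit). But applying paragraph (e): (e) applies — the compliance score is 13 points, meeting the 11 points threshold. So (a) is unavailable.
Exception (b) fails — the briefing note carries no privilege marking.
Exception (c)'s conditions are all satisfied: a written security-exemption finding has been issued; the coverage ratio is 59%, under the 81% limit. However, paragraphs (g)–(m) must be considered: (g) operates — a current Category 6 Registration is held. (h) would limit (g) — the baseline figure is 906, meeting the 856 threshold — but (i) sets (h) aside: (i) operates against (h): a current Annual Approval is held. (j) would limit (i) — Oren is the subject of the briefing note — but (k) sets (j) aside: (k) operates against (j): a current General Registration is held. (l) operates (the record's age is 31 years, meeting the 30 years threshold), but is set aside by (m): (m) operates against (l): a current Standing Notice is held. (c) is therefore removed.
Exception (d) fails — the briefing note has been formally adopted.
None of the exceptions is available; § 63.4 applies in full.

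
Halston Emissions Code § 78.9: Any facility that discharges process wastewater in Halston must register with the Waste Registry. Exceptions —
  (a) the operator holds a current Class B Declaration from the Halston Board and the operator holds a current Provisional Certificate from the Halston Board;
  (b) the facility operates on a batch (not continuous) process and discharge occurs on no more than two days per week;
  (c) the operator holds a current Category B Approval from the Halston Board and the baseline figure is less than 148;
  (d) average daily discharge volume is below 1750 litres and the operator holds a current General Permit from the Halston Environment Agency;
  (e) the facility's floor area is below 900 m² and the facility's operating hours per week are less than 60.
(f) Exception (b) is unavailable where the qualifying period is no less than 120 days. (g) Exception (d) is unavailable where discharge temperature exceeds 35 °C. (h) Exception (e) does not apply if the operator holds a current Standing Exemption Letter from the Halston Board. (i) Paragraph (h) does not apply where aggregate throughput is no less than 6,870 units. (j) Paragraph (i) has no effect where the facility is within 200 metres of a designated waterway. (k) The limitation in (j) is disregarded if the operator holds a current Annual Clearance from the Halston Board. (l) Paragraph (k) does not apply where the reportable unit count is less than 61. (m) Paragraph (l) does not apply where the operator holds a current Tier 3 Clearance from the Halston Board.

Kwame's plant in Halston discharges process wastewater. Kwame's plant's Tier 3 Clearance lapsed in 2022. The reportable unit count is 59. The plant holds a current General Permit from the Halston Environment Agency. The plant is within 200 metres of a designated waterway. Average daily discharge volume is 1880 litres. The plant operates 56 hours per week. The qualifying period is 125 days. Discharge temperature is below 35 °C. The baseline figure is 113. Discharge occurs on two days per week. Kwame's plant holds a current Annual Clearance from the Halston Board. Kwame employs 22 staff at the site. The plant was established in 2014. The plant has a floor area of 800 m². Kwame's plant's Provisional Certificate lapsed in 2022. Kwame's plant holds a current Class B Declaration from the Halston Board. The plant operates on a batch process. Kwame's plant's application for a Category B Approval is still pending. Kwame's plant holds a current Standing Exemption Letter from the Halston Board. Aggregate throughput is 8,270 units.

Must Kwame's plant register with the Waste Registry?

Yes — Kwame's plant must register with the Waste Registry.

Exception (a) does not apply: there is no Provisional Certificate in force.
Exception (b) is satisfied on its face — the facility operates on a batch process; discharge occurs on no more than two days per week. But: (f) operates against (b): the qualifying period is 125 days, meeting the 120 days threshold. Exception (b) does not apply.
Exception (c) requires that the operator holds a current Category B Approval from the Halston Board; but the Category B Approval is not current, so (c) is unavailable.
Exception (d) does not apply: average daily discharge volume is 1880 litres, not below 1750 litres.
Exception (e)'s conditions are all satisfied: the facility's floor area is 800 m², below the 900 m² limit; the facility's operating hours per week are 56, less than the 60 limit. But applying paragraphs (h)–(m): (h) applies — a current Standing Exemption Letter is held. (i) would limit (h) — aggregate throughput is 8,270 units, meeting the 6,870 units threshold — but (j) sets (i) aside: (j) is triggered — the plant is within 200 m of a designated waterway. (k) operates (a current Annual Clearance is held), but is overridden by (l): (l) is triggered — the reportable unit count is 59, less than the 61 limit. (m), which would lift (l), does not operate here — there is no Tier 3 Clearance in force. (e) is therefore removed.
Every exception is unavailable, so the rule governs.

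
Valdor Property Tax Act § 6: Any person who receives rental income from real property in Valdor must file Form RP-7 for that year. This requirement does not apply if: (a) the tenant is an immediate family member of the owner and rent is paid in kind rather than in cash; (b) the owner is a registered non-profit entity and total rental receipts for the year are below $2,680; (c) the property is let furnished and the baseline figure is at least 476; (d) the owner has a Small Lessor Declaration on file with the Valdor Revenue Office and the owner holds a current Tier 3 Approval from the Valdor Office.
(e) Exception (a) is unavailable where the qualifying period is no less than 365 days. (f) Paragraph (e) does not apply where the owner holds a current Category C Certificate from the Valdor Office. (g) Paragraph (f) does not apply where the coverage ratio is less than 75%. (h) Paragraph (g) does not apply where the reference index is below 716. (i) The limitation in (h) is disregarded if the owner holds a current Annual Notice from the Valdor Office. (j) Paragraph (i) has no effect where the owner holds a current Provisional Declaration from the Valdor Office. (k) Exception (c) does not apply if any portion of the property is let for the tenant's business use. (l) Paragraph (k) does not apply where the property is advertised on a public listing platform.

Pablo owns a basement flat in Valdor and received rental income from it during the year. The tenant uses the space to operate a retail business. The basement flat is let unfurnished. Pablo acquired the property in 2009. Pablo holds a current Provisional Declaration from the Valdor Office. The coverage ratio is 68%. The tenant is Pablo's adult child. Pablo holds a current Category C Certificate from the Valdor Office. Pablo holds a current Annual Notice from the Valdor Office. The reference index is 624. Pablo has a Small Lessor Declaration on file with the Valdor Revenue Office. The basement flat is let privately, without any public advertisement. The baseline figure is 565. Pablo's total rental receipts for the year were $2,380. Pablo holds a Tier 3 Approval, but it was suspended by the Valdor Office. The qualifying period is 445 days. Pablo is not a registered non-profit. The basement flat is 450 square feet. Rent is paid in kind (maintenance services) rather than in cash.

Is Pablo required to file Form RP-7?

Exception (a) is satisfied on its face — the tenant is an immediate family member; rent is paid in kind. Considering the limiting provisions: (e) would limit (a) — the qualifying period is 445 days, meeting the 365 days threshold — but (f) sets (e) aside: (f) is engaged — a current Category C Certificate is held. (g) applies (the coverage ratio is 68%, less than the 75% limit), but is overridden by (h): (h) operates against (g): the reference index is 624, below the 716 limit. (i) is triggered (a current Annual Notice is held), but yields to (j): (j) is triggered — a current Provisional Declaration is held. (a) remains available.
Exception (b) requires that the owner is a registered non-profit entity; but Pablo is not a registered non-profit, so (b) is unavailable.
Exception (c) fails — the property is let unfurnished.
Exception (d) does not apply: there is no Tier 3 Approval in force.

No — exception (a) applies; Pablo is not required to file Form RP-7.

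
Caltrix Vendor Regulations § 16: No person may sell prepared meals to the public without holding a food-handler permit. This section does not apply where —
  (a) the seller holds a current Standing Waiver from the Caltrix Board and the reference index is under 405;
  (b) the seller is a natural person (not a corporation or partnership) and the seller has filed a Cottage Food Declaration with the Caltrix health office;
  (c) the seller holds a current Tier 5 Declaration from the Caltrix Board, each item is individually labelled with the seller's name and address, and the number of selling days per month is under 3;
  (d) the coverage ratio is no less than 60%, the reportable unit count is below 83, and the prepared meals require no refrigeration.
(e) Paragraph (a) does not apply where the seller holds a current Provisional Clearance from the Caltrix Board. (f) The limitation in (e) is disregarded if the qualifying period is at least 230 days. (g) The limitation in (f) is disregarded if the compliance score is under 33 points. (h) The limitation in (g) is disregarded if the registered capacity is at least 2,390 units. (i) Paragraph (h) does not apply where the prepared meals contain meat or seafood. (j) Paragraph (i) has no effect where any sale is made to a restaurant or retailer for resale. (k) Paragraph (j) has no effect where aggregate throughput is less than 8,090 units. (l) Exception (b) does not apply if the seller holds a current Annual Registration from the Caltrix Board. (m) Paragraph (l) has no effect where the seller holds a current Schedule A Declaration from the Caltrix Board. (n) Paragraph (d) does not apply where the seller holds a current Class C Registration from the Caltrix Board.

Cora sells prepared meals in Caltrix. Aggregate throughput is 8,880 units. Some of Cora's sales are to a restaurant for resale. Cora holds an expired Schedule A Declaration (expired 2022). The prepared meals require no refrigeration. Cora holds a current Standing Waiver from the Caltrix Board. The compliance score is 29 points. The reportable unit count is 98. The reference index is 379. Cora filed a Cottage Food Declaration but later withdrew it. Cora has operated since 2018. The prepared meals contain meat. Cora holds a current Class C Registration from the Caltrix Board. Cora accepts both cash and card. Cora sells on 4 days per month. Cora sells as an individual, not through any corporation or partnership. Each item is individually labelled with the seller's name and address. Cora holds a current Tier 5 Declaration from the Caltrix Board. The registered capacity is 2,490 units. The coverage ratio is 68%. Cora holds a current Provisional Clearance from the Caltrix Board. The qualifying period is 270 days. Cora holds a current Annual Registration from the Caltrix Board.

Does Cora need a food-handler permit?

No — exception (a) applies; Cora is not required to hold a food-handler permit.

All of (a)'s requirements are met (a current Standing Waiver is held; the reference index is 379, under the 405 limit). Under paragraphs (e)–(k): (e) is triggered (a current Provisional Clearance is held), but is itself disapplied by (f): (f) is engaged — the qualifying period is 270 days, meeting the 230 days threshold. (g) would limit (f) — the compliance score is 29 points, under the 33 points limit — but (h) sets (g) aside: (h) operates — the registered capacity is 2,490 units, meeting the 2,390 units threshold. (i) is triggered (the prepared meals contain meat), but yields to (j): (j) operates against (i): some sales are to a restaurant for resale. (k) does not operate here (aggregate throughput is 8,880 units, not less than 8,090 units), so (j) stands. So (a) applies.
Exception (b) fails — the Cottage Food Declaration was withdrawn.
Exception (c) does not apply: the number of selling days per month is 4, not under 3.
Exception (d) fails — the reportable unit count is 98, not below 83.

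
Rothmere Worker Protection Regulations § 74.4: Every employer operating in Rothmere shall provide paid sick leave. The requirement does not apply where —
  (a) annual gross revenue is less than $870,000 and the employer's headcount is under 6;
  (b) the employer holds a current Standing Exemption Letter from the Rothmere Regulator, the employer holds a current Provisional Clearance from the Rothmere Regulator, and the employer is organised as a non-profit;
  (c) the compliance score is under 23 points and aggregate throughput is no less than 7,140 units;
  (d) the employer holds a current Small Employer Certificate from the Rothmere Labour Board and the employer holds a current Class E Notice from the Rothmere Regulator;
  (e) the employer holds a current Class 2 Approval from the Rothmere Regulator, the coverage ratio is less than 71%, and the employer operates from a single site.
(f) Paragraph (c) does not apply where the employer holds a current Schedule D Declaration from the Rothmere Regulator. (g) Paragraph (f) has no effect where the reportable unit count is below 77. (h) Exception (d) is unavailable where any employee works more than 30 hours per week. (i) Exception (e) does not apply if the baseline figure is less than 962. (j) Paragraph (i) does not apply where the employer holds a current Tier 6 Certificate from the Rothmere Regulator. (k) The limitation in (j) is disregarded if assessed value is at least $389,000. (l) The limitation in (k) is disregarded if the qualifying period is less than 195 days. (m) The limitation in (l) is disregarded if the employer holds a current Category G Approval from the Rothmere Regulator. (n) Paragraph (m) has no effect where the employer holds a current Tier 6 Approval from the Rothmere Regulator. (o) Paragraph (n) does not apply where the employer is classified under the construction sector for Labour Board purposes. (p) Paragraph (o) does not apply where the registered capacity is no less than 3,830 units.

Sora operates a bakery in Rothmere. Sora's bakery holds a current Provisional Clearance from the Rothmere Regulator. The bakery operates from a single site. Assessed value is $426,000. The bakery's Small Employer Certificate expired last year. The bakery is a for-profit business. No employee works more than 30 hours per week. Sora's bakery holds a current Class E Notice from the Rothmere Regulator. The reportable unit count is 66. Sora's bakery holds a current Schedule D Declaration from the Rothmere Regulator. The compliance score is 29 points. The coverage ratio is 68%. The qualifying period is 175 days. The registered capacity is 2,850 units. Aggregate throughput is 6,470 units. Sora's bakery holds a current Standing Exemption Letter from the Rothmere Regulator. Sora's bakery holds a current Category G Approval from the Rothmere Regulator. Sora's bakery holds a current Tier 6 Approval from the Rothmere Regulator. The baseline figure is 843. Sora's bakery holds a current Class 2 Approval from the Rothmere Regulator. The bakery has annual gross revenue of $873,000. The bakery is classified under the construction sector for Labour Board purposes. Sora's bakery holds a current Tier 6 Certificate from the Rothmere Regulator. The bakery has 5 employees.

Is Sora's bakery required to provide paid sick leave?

Exception (a) requires that annual gross revenue is less than $870,000; but annual gross revenue is $873,000, not less than $870,000, so (a) is unavailable.
Exception (b) requires that the employer is organised as a non-profit; but the employer is for-profit, so (b) is unavailable.
Exception (c) requires that the compliance score is under 23 points; but the compliance score is 29 points, not under 23 points, so (c) is unavailable.
Exception (d) requires that the employer holds a current Small Employer Certificate from the Rothmere Labour Board; but the Small Employer Certificate has expired, so (d) is unavailable.
Exception (e): a current Class 2 Approval is held; the coverage ratio is 68%, less than the 71% limit; the employer operates from a single site — every condition holds. Turning to paragraphs (i)–(p): (i) operates — the baseline figure is 843, less than the 962 limit. (j) applies (a current Tier 6 Certificate is held), but is displaced by (k): (k) operates — assessed value is $426,000, meeting the $389,000 threshold. (l) would limit (k) — the qualifying period is 175 days, less than the 195 days limit — but (m) sets (l) aside: (m) operates — a current Category G Approval is held. (n) would limit (m) — a current Tier 6 Approval is held — but (o) sets (n) aside: (o) operates — the bakery is classified under the construction sector. (p) is not engaged (the registered capacity is 2,850 units, short of 3,830 units), so (o) stands. (e) is therefore removed.
Every exception is unavailable, so the rule governs.

Yes — Sora's bakery must provide paid sick leave.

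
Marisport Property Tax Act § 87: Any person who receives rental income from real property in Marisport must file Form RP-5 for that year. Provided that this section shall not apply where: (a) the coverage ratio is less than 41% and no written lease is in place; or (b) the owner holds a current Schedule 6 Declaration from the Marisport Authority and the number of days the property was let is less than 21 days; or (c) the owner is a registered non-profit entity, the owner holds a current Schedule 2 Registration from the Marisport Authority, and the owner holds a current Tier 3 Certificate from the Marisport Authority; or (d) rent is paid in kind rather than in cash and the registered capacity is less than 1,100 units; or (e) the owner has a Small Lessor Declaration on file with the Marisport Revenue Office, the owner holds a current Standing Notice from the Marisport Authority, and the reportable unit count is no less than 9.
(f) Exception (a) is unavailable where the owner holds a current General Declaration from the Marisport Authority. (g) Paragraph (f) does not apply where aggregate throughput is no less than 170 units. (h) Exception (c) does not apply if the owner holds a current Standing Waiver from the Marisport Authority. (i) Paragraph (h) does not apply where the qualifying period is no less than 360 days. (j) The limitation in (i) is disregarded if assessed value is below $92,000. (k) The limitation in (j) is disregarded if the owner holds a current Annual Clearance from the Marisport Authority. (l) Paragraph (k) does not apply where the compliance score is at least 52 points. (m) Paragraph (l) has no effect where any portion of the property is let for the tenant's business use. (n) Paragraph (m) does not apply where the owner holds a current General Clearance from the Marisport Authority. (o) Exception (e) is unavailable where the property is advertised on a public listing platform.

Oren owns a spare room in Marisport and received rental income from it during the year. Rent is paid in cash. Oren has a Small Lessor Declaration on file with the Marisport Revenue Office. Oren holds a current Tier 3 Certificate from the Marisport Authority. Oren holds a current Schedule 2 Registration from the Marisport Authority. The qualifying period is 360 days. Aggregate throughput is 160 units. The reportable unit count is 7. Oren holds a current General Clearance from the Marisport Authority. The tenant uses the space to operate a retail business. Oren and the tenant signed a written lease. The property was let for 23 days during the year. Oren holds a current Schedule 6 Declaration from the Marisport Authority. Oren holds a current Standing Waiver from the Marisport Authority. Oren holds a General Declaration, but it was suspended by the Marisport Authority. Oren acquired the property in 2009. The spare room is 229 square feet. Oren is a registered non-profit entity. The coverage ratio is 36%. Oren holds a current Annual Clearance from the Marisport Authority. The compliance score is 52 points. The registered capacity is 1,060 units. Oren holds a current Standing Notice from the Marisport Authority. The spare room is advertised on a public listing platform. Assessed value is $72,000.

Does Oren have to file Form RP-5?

Exception (a) fails — a written lease is in place.
Exception (b) fails — the number of days the property was let is 23 days, not less than 21 days.
All of (c)'s requirements are met (Oren is a registered non-profit; a current Schedule 2 Registration is held; a current Tier 3 Certificate is held). But applying paragraphs (h)–(n): (h) is engaged — a current Standing Waiver is held. (i) would limit (h) — the qualifying period is 360 days, meeting the 360 days threshold — but (j) sets (i) aside: (j) operates against (i): assessed value is $72,000, below the $92,000 limit. (k) would limit (j) — a current Annual Clearance is held — but (l) sets (k) aside: (l) operates against (k): the compliance score is 52 points, meeting the 52 points threshold. (m) would limit (l) — the space is let for business use — but (n) sets (m) aside: (n) operates against (m): a current General Clearance is held. So (c) is unavailable.
Exception (d) does not apply: rent is paid in cash.
Exception (e) fails — the reportable unit count is 7, short of 9.
No exception applies. The general rule governs.

Yes — Oren must file Form RP-5.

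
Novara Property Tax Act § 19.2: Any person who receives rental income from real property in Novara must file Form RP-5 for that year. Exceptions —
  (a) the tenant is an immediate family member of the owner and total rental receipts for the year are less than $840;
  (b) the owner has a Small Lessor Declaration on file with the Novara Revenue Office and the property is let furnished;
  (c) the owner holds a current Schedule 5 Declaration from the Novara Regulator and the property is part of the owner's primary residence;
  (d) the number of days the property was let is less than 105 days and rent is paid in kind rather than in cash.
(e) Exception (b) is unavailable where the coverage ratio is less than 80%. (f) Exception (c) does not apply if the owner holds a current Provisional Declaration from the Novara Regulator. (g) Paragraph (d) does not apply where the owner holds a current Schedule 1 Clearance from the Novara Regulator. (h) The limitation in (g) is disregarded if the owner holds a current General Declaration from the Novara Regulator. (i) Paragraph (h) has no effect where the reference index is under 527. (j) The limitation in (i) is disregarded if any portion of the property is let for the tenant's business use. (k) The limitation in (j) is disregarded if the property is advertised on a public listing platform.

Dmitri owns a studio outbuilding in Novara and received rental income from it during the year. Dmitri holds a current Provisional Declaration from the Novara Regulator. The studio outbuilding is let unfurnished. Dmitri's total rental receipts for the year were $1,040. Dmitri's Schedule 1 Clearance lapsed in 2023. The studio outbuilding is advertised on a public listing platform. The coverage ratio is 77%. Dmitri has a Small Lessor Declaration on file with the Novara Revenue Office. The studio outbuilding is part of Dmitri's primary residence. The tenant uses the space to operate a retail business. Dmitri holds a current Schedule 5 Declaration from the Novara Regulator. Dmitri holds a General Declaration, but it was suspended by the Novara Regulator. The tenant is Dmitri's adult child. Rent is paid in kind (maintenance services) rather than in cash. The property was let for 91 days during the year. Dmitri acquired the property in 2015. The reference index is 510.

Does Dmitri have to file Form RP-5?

No — exception (d) applies; Dmitri is not required to file Form RP-5.

Exception (a) requires that total rental receipts for the year are less than $840; but total rental receipts for the year are $1,040, not less than $840, so (a) is unavailable.
Exception (b) fails — the property is let unfurnished.
Exception (c) is satisfied on its face — a current Schedule 5 Declaration is held; the studio outbuilding is part of the primary residence. However, paragraph (f) must be considered: (f) operates against (c): a current Provisional Declaration is held. (c) is therefore removed.
Exception (d): the number of days the property was let is 91 days, less than the 105 days limit; rent is paid in kind — every condition holds. As to paragraphs (g)–(k): (g) does not operate here — there is no Schedule 1 Clearance in force. Exception (d) stands.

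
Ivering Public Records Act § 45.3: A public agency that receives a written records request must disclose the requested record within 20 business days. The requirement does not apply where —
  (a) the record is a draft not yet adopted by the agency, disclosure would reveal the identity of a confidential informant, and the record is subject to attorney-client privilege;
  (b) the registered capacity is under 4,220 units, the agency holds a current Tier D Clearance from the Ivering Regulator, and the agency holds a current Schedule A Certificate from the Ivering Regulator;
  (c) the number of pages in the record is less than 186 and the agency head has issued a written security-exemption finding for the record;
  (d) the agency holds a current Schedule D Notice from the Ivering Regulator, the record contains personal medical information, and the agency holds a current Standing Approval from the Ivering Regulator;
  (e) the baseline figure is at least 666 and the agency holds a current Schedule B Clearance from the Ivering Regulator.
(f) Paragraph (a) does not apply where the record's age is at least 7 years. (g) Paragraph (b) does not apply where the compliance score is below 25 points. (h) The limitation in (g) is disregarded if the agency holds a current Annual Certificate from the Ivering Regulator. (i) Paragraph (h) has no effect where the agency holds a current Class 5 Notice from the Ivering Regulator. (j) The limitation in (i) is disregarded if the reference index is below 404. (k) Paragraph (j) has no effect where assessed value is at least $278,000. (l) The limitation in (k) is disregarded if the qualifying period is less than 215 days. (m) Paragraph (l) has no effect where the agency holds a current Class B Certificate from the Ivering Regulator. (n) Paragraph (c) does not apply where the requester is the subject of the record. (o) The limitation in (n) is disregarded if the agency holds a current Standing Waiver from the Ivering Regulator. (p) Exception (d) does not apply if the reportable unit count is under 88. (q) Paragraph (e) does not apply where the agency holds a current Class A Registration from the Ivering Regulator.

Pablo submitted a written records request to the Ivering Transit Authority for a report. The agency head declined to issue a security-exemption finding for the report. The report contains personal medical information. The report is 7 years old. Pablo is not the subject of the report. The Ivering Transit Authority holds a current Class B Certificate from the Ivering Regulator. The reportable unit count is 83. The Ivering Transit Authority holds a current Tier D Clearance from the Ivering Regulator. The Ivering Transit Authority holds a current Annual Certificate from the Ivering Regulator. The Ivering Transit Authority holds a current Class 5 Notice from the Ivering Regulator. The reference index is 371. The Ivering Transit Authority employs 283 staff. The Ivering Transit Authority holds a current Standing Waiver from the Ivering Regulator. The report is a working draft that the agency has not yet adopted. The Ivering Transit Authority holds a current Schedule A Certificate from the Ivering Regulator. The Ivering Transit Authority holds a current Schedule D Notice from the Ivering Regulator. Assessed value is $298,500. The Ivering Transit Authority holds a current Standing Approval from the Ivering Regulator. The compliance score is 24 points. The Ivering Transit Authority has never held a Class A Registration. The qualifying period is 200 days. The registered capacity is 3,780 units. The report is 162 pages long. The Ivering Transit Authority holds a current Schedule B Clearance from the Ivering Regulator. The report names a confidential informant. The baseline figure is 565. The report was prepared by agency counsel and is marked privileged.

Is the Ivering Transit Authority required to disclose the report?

Yes — the Ivering Transit Authority must disclose the report.

All of (a)'s requirements are met (the report is an unadopted draft; the report names a confidential informant; the report is privileged). But applying paragraph (f): (f) is triggered — the record's age is 7 years, meeting the 7 years threshold. (a) is therefore removed.
Exception (b): the registered capacity is 3,780 units, under the 4,220 units limit; a current Tier D Clearance is held; a current Schedule A Certificate is held — every condition holds. However, paragraphs (g)–(m) must be considered: (g) operates against (b): the compliance score is 24 points, below the 25 points limit. (h) applies (a current Annual Certificate is held), but yields to (i): (i) operates against (h): a current Class 5 Notice is held. (j) would limit (i) — the reference index is 371, below the 404 limit — but (k) sets (j) aside: (k) is triggered — assessed value is $298,500, meeting the $278,000 threshold. (l) would limit (k) — the qualifying period is 200 days, less than the 215 days limit — but (m) sets (l) aside: (m) operates against (l): a current Class B Certificate is held. Exception (b) does not apply.
Exception (c) requires that the agency head has issued a written security-exemption finding for the record; but the agency head declined to issue a security-exemption finding, so (c) is unavailable.
All of (d)'s requirements are met (a current Schedule D Notice is held; the report contains personal medical information; a current Standing Approval is held). But applying paragraph (p): (p) applies — the reportable unit count is 83, under the 88 limit. (d) is therefore removed.
Exception (e) does not apply: the baseline figure is 565, short of 666.
No exception displaces § 45.3.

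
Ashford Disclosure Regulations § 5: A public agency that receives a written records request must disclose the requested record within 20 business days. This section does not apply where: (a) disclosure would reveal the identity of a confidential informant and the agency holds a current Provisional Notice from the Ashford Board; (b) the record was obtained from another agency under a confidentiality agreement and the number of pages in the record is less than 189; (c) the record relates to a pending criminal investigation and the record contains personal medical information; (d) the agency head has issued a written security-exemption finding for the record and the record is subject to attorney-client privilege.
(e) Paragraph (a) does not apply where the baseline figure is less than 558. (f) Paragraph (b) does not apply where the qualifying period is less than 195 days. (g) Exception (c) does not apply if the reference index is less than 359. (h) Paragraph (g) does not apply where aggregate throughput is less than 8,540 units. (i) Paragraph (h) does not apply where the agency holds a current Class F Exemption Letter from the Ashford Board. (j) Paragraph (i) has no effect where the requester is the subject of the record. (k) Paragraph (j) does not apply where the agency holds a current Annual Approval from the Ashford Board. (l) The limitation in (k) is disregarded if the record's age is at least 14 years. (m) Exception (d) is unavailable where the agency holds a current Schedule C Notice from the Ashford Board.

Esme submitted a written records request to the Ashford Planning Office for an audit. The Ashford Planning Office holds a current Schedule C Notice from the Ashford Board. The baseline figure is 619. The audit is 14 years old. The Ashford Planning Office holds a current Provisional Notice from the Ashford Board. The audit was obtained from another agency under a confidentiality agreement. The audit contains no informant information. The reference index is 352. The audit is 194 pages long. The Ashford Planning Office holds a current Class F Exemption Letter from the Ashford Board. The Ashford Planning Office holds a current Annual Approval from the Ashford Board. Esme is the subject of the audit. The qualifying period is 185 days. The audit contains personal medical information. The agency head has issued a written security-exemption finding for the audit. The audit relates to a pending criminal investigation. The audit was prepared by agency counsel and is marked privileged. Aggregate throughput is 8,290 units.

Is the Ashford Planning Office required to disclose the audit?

No — exception (c) applies; the Ashford Planning Office is not required to disclose the audit.

Exception (a) does not apply: the audit contains no informant information.
Exception (b) does not apply: the number of pages in the record is 194, not less than 189.
Exception (c)'s conditions are all satisfied: the audit relates to a pending investigation; the audit contains personal medical information. Applying paragraphs (g)–(l): (g) is triggered (the reference index is 352, less than the 359 limit), but yields to (h): (h) applies — aggregate throughput is 8,290 units, less than the 8,540 units limit. (i) is engaged (a current Class F Exemption Letter is held), but yields to (j): (j) operates against (i): Esme is the subject of the audit. (k) would limit (j) — a current Annual Approval is held — but (l) sets (k) aside: (l) operates — the record's age is 14 years, meeting the 14 years threshold. (c) remains available.
All of (d)'s requirements are met (a written security-exemption finding has been issued; the audit is privileged). But: (m) operates against (d): a current Schedule C Notice is held. (d) is therefore removed.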